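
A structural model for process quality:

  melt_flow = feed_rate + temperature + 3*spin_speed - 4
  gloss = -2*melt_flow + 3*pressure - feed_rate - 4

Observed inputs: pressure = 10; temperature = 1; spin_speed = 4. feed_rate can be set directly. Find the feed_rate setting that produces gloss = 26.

feed_rate = -6

Substituting into the melt_flow equation gives melt_flow = feed_rate + 9.
Substituting into the gloss equation gives gloss = -3*feed_rate + 8.
Solve -3*feed_rate + 8 = 26: feed_rate = (26 - 8) / -3 = -6.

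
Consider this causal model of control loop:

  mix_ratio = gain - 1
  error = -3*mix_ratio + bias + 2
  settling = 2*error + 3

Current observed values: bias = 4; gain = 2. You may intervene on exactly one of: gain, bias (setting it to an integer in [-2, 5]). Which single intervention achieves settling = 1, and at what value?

set bias = 0

Intervening on gain: settling = -6*gain + 21. Reaching 1 requires gain = 10/3, not an integer.
Intervening on bias: with other inputs at their observed values, settling = 2*bias + 1. Solving for 1 gives bias = 0, within [-2, 5].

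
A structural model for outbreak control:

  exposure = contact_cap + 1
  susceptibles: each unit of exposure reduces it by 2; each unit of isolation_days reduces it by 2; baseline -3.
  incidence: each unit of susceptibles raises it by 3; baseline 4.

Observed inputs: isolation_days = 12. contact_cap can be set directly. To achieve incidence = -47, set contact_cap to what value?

Substituting into the susceptibles equation gives susceptibles = -2*contact_cap - 29.
Substituting into the incidence equation gives incidence = -6*contact_cap - 83.
Solve -6*contact_cap - 83 = -47: contact_cap = (-47 + 83) / -6 = -6.

contact_cap = -6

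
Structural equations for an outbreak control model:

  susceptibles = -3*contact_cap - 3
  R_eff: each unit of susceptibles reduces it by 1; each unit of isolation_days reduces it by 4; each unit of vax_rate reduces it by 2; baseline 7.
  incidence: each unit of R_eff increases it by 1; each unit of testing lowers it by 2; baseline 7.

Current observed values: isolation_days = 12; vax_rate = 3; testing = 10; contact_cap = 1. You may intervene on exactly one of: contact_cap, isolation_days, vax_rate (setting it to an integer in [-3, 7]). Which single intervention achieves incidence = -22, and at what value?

Intervening on contact_cap: incidence = 3*contact_cap - 57. Reaching -22 requires contact_cap = 35/3, not an integer.
Intervening on isolation_days: with other inputs at their observed values, incidence = -4*isolation_days - 6. Solving for -22 gives isolation_days = 4, within [-3, 7].
Intervening on vax_rate: incidence = -2*vax_rate - 48. Reaching -22 requires vax_rate = -13, outside [-3, 7].

set isolation_days = 4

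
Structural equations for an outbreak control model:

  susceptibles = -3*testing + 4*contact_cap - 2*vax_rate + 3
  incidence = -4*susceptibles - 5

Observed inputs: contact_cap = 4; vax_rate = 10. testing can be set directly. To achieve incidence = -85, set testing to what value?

testing = -7

Substituting into the susceptibles equation gives susceptibles = -3*testing - 1.
So incidence = 12*testing - 1.
Solve 12*testing - 1 = -85: testing = (-85 + 1) / 12 = -7.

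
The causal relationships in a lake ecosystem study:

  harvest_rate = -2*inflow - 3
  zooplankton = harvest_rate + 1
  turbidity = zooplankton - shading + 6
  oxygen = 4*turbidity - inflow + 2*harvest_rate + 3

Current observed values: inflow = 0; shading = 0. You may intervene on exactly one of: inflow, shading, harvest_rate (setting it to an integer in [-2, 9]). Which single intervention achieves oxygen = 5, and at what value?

Intervening on inflow: oxygen = -13*inflow + 13. Reaching 5 requires inflow = 8/13, not an integer.
Intervening on shading: with other inputs at their observed values, oxygen = -4*shading + 13. Solving for 5 gives shading = 2, within [-2, 9].
Intervening on harvest_rate: oxygen = 6*harvest_rate + 31. Reaching 5 requires harvest_rate = -13/3, not an integer.

set shading = 2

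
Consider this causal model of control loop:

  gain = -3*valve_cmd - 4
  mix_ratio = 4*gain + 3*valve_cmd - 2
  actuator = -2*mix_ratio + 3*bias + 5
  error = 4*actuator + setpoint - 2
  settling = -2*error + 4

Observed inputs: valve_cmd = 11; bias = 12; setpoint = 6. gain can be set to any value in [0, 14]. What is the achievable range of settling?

Intervening on gain fixes its value directly, overriding its dependence on valve_cmd.
Substituting into the mix_ratio equation gives mix_ratio = 4*gain + 31.
This gives actuator = -8*gain - 21.
Substituting into the error equation gives error = -32*gain - 80.
This gives settling = 64*gain + 164.
Linear in gain, so extremes are at the endpoints: gain = 0 gives settling = 164; gain = 14 gives settling = 1060.

164 to 1060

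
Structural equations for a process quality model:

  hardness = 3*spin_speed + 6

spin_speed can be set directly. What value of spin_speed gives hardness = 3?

spin_speed = -1

Solve 3*spin_speed + 6 = 3: spin_speed = (3 - 6) / 3 = -1.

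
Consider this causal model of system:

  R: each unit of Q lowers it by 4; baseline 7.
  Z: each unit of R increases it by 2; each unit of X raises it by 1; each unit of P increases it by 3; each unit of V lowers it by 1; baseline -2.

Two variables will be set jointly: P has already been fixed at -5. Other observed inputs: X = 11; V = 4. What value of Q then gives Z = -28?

Q = 4

With P held at -5:
Substituting into the Z equation gives Z = -8*Q + 4.
Solve -8*Q + 4 = -28: Q = (-28 - 4) / -8 = 4.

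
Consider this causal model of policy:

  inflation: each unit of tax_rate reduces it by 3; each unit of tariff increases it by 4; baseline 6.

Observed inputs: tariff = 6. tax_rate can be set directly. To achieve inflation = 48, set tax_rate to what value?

Substituting into the inflation equation gives inflation = -3*tax_rate + 30.
Solve -3*tax_rate + 30 = 48: tax_rate = (48 - 30) / -3 = -6.

tax_rate = -6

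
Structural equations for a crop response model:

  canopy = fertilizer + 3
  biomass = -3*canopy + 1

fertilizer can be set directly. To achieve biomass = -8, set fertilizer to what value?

fertilizer = 0

Substituting into the biomass equation gives biomass = -3*fertilizer - 8.
Solve -3*fertilizer - 8 = -8: fertilizer = (-8 + 8) / -3 = 0.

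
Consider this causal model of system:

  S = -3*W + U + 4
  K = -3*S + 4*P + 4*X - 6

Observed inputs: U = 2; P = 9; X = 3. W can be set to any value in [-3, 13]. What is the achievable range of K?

-3 to 141

Substituting into the S equation gives S = -3*W + 6.
This gives K = 9*W + 24.
Linear in W, so extremes are at the endpoints: W = -3 gives K = -3; W = 13 gives K = 141.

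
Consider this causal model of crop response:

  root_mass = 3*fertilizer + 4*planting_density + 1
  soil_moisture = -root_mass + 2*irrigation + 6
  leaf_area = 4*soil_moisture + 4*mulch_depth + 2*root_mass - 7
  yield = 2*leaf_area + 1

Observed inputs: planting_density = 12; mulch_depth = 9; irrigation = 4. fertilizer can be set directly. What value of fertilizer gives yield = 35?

Substituting into the root_mass equation gives root_mass = 3*fertilizer + 49.
Substituting into the soil_moisture equation gives soil_moisture = -3*fertilizer - 35.
Substituting into the leaf_area equation gives leaf_area = -6*fertilizer - 13.
Substituting into the yield equation gives yield = -12*fertilizer - 25.
Solve -12*fertilizer - 25 = 35: fertilizer = (35 + 25) / -12 = -5.

fertilizer = -5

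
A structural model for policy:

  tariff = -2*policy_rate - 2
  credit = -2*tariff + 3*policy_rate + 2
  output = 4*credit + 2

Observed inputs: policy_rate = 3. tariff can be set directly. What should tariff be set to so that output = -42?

Intervening on tariff fixes its value directly, overriding its dependence on policy_rate.
Substituting into the credit equation gives credit = -2*tariff + 11.
Substituting into the output equation gives output = -8*tariff + 46.
Solve -8*tariff + 46 = -42: tariff = (-42 - 46) / -8 = 11.

tariff = 11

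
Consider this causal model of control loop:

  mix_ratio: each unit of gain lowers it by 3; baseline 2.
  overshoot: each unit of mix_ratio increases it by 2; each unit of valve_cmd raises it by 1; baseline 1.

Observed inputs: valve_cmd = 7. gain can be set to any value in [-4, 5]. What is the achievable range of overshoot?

Substituting into the overshoot equation gives overshoot = -6*gain + 12.
Linear in gain, so extremes are at the endpoints: gain = -4 gives overshoot = 36; gain = 5 gives overshoot = -18.

-18 to 36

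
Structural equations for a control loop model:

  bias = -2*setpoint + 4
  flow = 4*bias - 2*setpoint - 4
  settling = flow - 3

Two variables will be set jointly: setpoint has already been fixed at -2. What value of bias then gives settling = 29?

bias = 8

With setpoint held at -2:
Intervening on bias fixes its value directly, overriding its dependence on setpoint.
Substituting into the flow equation gives flow = 4*bias.
Substituting into the settling equation gives settling = 4*bias - 3.
Solve 4*bias - 3 = 29: bias = (29 + 3) / 4 = 8.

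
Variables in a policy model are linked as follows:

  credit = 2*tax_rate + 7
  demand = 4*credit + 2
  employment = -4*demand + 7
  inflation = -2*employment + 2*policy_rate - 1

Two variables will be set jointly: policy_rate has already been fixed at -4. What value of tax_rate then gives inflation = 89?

tax_rate = -2

With policy_rate held at -4:
Substituting into the demand equation gives demand = 8*tax_rate + 30.
So employment = -32*tax_rate - 113.
Substituting into the inflation equation gives inflation = 64*tax_rate + 217.
Solve 64*tax_rate + 217 = 89: tax_rate = (89 - 217) / 64 = -2.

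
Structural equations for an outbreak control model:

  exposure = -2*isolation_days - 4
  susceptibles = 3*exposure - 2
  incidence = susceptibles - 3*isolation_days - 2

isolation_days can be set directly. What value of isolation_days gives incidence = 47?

Substituting into the susceptibles equation gives susceptibles = -6*isolation_days - 14.
This gives incidence = -9*isolation_days - 16.
Solve -9*isolation_days - 16 = 47: isolation_days = (47 + 16) / -9 = -7.

isolation_days = -7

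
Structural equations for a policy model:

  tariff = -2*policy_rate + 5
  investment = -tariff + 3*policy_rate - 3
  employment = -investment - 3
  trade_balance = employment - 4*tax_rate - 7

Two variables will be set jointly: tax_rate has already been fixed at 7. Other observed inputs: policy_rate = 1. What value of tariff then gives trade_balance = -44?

tariff = -6

With tax_rate held at 7:
Intervening on tariff fixes its value directly, overriding its dependence on policy_rate.
Substituting into the investment equation gives investment = -tariff.
This gives employment = tariff - 3.
So trade_balance = tariff - 38.
Solve tariff - 38 = -44: tariff = (-44 + 38) / 1 = -6.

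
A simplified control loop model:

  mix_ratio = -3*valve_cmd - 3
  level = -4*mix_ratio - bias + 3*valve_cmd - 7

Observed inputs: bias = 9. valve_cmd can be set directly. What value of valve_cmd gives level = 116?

Substituting into the level equation gives level = 15*valve_cmd - 4.
Solve 15*valve_cmd - 4 = 116: valve_cmd = (116 + 4) / 15 = 8.

valve_cmd = 8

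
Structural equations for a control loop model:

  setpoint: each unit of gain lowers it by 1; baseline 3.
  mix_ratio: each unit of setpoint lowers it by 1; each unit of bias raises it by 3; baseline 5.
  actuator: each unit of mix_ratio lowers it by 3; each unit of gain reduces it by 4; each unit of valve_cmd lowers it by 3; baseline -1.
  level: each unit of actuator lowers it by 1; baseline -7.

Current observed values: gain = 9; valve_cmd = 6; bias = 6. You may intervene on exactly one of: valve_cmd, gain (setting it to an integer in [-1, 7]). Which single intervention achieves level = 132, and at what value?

Intervening on valve_cmd: with other inputs at their observed values, level = 3*valve_cmd + 117. Solving for 132 gives valve_cmd = 5, within [-1, 7].
Intervening on gain: level = 7*gain + 72. Reaching 132 requires gain = 60/7, not an integer.

set valve_cmd = 5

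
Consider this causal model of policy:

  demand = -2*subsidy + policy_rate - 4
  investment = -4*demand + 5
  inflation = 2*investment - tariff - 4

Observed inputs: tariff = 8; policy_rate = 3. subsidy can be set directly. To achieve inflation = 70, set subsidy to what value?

Substituting into the demand equation gives demand = -2*subsidy - 1.
investment becomes 8*subsidy + 9.
Substituting into the inflation equation gives inflation = 16*subsidy + 6.
Solve 16*subsidy + 6 = 70: subsidy = (70 - 6) / 16 = 4.

subsidy = 4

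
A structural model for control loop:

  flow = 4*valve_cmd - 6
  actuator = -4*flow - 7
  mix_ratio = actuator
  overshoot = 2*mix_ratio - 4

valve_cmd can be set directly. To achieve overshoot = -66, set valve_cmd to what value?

valve_cmd = 3

Substituting into the actuator equation gives actuator = -16*valve_cmd + 17.
Substituting into the mix_ratio equation gives mix_ratio = -16*valve_cmd + 17.
This gives overshoot = -32*valve_cmd + 30.
Solve -32*valve_cmd + 30 = -66: valve_cmd = (-66 - 30) / -32 = 3.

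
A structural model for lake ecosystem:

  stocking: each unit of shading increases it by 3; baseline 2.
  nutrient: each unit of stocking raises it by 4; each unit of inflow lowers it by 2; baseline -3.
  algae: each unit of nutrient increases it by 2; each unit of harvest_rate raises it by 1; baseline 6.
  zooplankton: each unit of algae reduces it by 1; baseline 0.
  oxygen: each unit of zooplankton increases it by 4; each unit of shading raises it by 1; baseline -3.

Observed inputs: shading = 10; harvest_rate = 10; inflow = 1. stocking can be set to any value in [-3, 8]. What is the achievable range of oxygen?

Intervening on stocking fixes its value directly, overriding its dependence on shading.
Substituting into the nutrient equation gives nutrient = 4*stocking - 5.
So algae = 8*stocking + 6.
Substituting into the zooplankton equation gives zooplankton = -8*stocking - 6.
This gives oxygen = -32*stocking - 17.
Linear in stocking, so extremes are at the endpoints: stocking = -3 gives oxygen = 79; stocking = 8 gives oxygen = -273.

-273 to 79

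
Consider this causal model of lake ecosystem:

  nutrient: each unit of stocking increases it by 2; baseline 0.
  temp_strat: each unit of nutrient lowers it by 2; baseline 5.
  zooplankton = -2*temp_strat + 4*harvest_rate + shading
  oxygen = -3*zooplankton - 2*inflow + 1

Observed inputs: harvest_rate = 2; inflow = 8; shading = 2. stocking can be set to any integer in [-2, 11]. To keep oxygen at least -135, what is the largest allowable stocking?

Substituting into the temp_strat equation gives temp_strat = -4*stocking + 5.
Substituting into the zooplankton equation gives zooplankton = 8*stocking.
Substituting into the oxygen equation gives oxygen = -24*stocking - 15.
Require -24*stocking - 15 ≥ -135, so stocking ≤ 5.
The largest integer in [-2, 11] satisfying this is 5.

stocking = 5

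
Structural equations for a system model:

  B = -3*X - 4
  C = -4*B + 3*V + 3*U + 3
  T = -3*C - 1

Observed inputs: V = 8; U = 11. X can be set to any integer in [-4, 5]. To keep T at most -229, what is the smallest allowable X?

X = 0

Substituting into the C equation gives C = 12*X + 76.
This gives T = -36*X - 229.
Require -36*X - 229 ≤ -229, so X ≥ 0.
The smallest integer in [-4, 5] satisfying this is 0.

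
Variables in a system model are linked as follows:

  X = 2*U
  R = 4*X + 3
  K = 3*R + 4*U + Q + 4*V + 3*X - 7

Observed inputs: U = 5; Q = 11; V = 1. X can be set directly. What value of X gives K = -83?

Intervening on X fixes its value directly, overriding its dependence on U.
Substituting into the K equation gives K = 15*X + 37.
Solve 15*X + 37 = -83: X = (-83 - 37) / 15 = -8.

X = -8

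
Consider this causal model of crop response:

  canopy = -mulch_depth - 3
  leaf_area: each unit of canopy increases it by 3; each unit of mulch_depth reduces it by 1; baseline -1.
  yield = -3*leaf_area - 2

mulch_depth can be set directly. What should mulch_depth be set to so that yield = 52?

Substituting into the leaf_area equation gives leaf_area = -4*mulch_depth - 10.
Substituting into the yield equation gives yield = 12*mulch_depth + 28.
Solve 12*mulch_depth + 28 = 52: mulch_depth = (52 - 28) / 12 = 2.

mulch_depth = 2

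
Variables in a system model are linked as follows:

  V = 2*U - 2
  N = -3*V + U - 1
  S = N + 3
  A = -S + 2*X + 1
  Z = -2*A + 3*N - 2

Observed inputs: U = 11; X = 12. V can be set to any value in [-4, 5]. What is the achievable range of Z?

-71 to 64

Intervening on V fixes its value directly, overriding its dependence on U.
Substituting into the N equation gives N = -3*V + 10.
Substituting into the S equation gives S = -3*V + 13.
This gives A = 3*V + 12.
This gives Z = -15*V + 4.
Linear in V, so extremes are at the endpoints: V = -4 gives Z = 64; V = 5 gives Z = -71.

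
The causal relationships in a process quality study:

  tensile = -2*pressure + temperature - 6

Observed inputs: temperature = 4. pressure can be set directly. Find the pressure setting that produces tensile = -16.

pressure = 7

Substituting into the tensile equation gives tensile = -2*pressure - 2.
Solve -2*pressure - 2 = -16: pressure = (-16 + 2) / -2 = 7.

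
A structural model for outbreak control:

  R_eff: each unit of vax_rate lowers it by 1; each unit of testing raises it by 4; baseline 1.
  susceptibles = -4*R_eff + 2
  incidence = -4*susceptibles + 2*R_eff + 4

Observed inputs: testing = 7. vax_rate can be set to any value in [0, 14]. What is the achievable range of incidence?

266 to 518

Substituting into the R_eff equation gives R_eff = -vax_rate + 29.
susceptibles becomes 4*vax_rate - 114.
incidence becomes -18*vax_rate + 518.
Linear in vax_rate, so extremes are at the endpoints: vax_rate = 0 gives incidence = 518; vax_rate = 14 gives incidence = 266.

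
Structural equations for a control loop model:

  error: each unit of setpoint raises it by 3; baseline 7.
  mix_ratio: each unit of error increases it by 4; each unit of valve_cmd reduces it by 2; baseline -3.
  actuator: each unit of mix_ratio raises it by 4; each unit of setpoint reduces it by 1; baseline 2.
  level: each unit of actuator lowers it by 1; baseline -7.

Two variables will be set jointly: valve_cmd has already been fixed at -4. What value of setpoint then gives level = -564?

With valve_cmd held at -4:
Substituting into the mix_ratio equation gives mix_ratio = 12*setpoint + 33.
Substituting into the actuator equation gives actuator = 47*setpoint + 134.
This gives level = -47*setpoint - 141.
Solve -47*setpoint - 141 = -564: setpoint = (-564 + 141) / -47 = 9.

setpoint = 9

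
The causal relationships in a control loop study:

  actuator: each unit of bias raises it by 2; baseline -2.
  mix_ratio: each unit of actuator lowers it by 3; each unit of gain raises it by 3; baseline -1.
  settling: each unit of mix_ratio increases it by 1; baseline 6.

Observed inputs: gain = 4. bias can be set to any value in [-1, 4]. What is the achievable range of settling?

Substituting into the mix_ratio equation gives mix_ratio = -6*bias + 17.
Substituting into the settling equation gives settling = -6*bias + 23.
Linear in bias, so extremes are at the endpoints: bias = -1 gives settling = 29; bias = 4 gives settling = -1.

-1 to 29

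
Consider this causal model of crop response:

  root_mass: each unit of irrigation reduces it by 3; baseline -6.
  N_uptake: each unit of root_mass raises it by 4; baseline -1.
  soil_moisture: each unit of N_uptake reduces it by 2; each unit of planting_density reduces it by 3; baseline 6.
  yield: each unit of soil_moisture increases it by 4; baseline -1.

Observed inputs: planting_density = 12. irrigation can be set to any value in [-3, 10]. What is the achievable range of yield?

Substituting into the N_uptake equation gives N_uptake = -12*irrigation - 25.
This gives soil_moisture = 24*irrigation + 20.
So yield = 96*irrigation + 79.
Linear in irrigation, so extremes are at the endpoints: irrigation = -3 gives yield = -209; irrigation = 10 gives yield = 1039.

-209 to 1039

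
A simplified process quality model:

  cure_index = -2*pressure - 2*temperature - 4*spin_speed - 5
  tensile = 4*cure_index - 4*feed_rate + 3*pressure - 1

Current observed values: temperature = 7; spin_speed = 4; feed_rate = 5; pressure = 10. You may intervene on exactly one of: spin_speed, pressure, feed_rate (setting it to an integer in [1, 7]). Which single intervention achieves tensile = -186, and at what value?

Intervening on spin_speed: tensile = -16*spin_speed - 147. Reaching -186 requires spin_speed = 39/16, not an integer.
Intervening on pressure: with other inputs at their observed values, tensile = -5*pressure - 161. Solving for -186 gives pressure = 5, within [1, 7].
Intervening on feed_rate: tensile = -4*feed_rate - 191. Reaching -186 requires feed_rate = -5/4, not an integer.

set pressure = 5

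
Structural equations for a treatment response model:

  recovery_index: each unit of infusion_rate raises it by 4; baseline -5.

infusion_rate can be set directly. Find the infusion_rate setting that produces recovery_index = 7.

infusion_rate = 3

Solve 4*infusion_rate - 5 = 7: infusion_rate = (7 + 5) / 4 = 3.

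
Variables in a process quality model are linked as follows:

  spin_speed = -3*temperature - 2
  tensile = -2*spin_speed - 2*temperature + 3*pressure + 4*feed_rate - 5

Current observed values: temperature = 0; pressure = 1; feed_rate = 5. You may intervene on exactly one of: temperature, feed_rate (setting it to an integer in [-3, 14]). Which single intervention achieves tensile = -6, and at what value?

set feed_rate = -2

Intervening on temperature: tensile = 4*temperature + 22. Reaching -6 requires temperature = -7, outside [-3, 14].
Intervening on feed_rate: with other inputs at their observed values, tensile = 4*feed_rate + 2. Solving for -6 gives feed_rate = -2, within [-3, 14].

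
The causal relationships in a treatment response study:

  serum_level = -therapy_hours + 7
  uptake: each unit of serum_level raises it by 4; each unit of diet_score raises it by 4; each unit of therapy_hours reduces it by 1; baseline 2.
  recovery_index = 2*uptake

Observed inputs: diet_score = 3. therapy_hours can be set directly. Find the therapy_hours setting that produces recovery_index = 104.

Substituting into the uptake equation gives uptake = -5*therapy_hours + 42.
Substituting into the recovery_index equation gives recovery_index = -10*therapy_hours + 84.
Solve -10*therapy_hours + 84 = 104: therapy_hours = (104 - 84) / -10 = -2.

therapy_hours = -2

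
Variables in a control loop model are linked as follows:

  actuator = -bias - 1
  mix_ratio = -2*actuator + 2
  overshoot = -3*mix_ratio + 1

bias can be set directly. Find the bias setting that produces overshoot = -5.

bias = -1

Substituting into the mix_ratio equation gives mix_ratio = 2*bias + 4.
overshoot becomes -6*bias - 11.
Solve -6*bias - 11 = -5: bias = (-5 + 11) / -6 = -1.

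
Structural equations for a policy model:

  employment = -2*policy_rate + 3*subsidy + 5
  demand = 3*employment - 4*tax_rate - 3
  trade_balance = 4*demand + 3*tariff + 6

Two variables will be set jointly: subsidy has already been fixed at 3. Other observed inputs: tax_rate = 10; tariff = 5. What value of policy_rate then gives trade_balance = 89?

With subsidy held at 3:
Substituting into the employment equation gives employment = -2*policy_rate + 14.
Substituting into the demand equation gives demand = -6*policy_rate - 1.
So trade_balance = -24*policy_rate + 17.
Solve -24*policy_rate + 17 = 89: policy_rate = (89 - 17) / -24 = -3.

policy_rate = -3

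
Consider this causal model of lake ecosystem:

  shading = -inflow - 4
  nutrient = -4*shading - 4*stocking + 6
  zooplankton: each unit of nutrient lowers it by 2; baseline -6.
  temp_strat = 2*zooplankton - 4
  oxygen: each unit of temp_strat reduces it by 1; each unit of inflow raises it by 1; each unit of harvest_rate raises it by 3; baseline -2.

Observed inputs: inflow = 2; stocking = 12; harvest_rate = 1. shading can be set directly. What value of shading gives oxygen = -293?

shading = 9

Intervening on shading fixes its value directly, overriding its dependence on inflow.
Substituting into the nutrient equation gives nutrient = -4*shading - 42.
Substituting into the zooplankton equation gives zooplankton = 8*shading + 78.
temp_strat becomes 16*shading + 152.
Substituting into the oxygen equation gives oxygen = -16*shading - 149.
Solve -16*shading - 149 = -293: shading = (-293 + 149) / -16 = 9.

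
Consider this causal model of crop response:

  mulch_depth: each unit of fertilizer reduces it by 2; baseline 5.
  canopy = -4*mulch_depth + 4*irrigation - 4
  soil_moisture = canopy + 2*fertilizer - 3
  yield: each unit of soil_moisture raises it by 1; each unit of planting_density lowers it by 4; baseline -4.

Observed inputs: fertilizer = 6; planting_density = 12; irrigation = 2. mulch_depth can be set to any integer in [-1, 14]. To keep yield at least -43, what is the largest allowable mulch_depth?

Intervening on mulch_depth fixes its value directly, overriding its dependence on fertilizer.
Substituting into the canopy equation gives canopy = -4*mulch_depth + 4.
Substituting into the soil_moisture equation gives soil_moisture = -4*mulch_depth + 13.
This gives yield = -4*mulch_depth - 39.
Require -4*mulch_depth - 39 ≥ -43, so mulch_depth ≤ 1.
The largest integer in [-1, 14] satisfying this is 1.

mulch_depth = 1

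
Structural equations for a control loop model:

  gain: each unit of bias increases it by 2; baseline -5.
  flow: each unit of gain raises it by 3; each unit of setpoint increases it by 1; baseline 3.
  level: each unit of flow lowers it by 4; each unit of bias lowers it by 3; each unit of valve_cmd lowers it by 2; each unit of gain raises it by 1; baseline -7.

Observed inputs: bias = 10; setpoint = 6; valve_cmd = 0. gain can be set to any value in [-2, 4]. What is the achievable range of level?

-117 to -51

Intervening on gain fixes its value directly, overriding its dependence on bias.
Substituting into the flow equation gives flow = 3*gain + 9.
level becomes -11*gain - 73.
Linear in gain, so extremes are at the endpoints: gain = -2 gives level = -51; gain = 4 gives level = -117.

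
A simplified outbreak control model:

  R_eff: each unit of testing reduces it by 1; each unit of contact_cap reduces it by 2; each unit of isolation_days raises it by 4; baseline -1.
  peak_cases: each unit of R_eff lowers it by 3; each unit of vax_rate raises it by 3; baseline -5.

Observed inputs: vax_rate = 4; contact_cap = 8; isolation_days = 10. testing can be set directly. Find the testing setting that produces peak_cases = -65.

Substituting into the R_eff equation gives R_eff = -testing + 23.
This gives peak_cases = 3*testing - 62.
Solve 3*testing - 62 = -65: testing = (-65 + 62) / 3 = -1.

testing = -1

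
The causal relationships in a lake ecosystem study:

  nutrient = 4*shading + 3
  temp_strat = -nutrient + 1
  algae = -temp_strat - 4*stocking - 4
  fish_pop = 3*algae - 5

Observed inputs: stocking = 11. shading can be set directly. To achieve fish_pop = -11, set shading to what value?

Substituting into the temp_strat equation gives temp_strat = -4*shading - 2.
algae becomes 4*shading - 46.
So fish_pop = 12*shading - 143.
Solve 12*shading - 143 = -11: shading = (-11 + 143) / 12 = 11.

shading = 11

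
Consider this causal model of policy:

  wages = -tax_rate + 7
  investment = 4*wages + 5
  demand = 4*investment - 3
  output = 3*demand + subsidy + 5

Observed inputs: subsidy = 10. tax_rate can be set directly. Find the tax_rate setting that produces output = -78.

Substituting into the investment equation gives investment = -4*tax_rate + 33.
So demand = -16*tax_rate + 129.
Substituting into the output equation gives output = -48*tax_rate + 402.
Solve -48*tax_rate + 402 = -78: tax_rate = (-78 - 402) / -48 = 10.

tax_rate = 10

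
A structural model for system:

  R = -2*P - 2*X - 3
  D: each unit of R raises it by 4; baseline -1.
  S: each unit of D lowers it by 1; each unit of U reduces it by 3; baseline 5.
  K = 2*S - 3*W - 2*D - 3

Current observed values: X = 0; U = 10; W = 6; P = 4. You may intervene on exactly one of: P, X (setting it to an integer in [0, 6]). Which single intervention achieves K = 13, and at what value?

Intervening on P: with other inputs at their observed values, K = 32*P - 19. Solving for 13 gives P = 1, within [0, 6].
Intervening on X: K = 32*X + 109. Reaching 13 requires X = -3, outside [0, 6].

set P = 1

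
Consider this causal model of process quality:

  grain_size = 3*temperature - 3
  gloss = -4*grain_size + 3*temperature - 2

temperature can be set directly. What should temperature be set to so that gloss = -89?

Substituting into the gloss equation gives gloss = -9*temperature + 10.
Solve -9*temperature + 10 = -89: temperature = (-89 - 10) / -9 = 11.

temperature = 11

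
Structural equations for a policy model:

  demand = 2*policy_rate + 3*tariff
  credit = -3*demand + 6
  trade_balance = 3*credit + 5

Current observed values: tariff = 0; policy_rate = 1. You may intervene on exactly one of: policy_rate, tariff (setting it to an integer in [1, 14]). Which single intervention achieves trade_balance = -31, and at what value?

Intervening on policy_rate: with other inputs at their observed values, trade_balance = -18*policy_rate + 23. Solving for -31 gives policy_rate = 3, within [1, 14].
Intervening on tariff: trade_balance = -27*tariff + 5. Reaching -31 requires tariff = 4/3, not an integer.

set policy_rate = 3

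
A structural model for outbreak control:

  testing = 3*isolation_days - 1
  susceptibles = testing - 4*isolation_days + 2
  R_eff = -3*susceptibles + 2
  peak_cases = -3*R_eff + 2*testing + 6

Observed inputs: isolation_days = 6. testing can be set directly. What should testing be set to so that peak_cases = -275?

testing = -7

Intervening on testing fixes its value directly, overriding its dependence on isolation_days.
Substituting into the susceptibles equation gives susceptibles = testing - 22.
Substituting into the R_eff equation gives R_eff = -3*testing + 68.
Substituting into the peak_cases equation gives peak_cases = 11*testing - 198.
Solve 11*testing - 198 = -275: testing = (-275 + 198) / 11 = -7.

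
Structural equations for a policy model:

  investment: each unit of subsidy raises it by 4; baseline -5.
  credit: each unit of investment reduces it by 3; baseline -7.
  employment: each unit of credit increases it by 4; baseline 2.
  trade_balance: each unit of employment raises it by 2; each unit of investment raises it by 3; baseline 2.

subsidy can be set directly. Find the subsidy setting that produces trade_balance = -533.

subsidy = 7

Substituting into the credit equation gives credit = -12*subsidy + 8.
Substituting into the employment equation gives employment = -48*subsidy + 34.
So trade_balance = -84*subsidy + 55.
Solve -84*subsidy + 55 = -533: subsidy = (-533 - 55) / -84 = 7.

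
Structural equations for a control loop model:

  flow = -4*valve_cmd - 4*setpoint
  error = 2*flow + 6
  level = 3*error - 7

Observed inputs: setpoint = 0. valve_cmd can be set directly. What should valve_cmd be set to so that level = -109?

Substituting into the flow equation gives flow = -4*valve_cmd.
error becomes -8*valve_cmd + 6.
Substituting into the level equation gives level = -24*valve_cmd + 11.
Solve -24*valve_cmd + 11 = -109: valve_cmd = (-109 - 11) / -24 = 5.

valve_cmd = 5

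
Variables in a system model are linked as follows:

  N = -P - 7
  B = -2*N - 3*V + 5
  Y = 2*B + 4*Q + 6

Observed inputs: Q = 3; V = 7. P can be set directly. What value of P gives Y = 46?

P = 8

Substituting into the B equation gives B = 2*P - 2.
This gives Y = 4*P + 14.
Solve 4*P + 14 = 46: P = (46 - 14) / 4 = 8.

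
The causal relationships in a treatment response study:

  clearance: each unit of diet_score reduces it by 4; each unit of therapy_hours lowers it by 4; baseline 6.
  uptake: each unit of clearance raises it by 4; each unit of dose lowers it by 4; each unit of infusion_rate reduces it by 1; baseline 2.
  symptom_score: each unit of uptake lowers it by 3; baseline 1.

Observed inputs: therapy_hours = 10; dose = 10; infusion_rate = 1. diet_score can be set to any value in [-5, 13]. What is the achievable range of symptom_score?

286 to 1150

Substituting into the clearance equation gives clearance = -4*diet_score - 34.
Substituting into the uptake equation gives uptake = -16*diet_score - 175.
So symptom_score = 48*diet_score + 526.
Linear in diet_score, so extremes are at the endpoints: diet_score = -5 gives symptom_score = 286; diet_score = 13 gives symptom_score = 1150.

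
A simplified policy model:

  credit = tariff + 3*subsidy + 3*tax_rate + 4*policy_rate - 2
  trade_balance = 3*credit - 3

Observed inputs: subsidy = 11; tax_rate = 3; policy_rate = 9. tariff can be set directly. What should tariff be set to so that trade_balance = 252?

Substituting into the credit equation gives credit = tariff + 76.
Substituting into the trade_balance equation gives trade_balance = 3*tariff + 225.
Solve 3*tariff + 225 = 252: tariff = (252 - 225) / 3 = 9.

tariff = 9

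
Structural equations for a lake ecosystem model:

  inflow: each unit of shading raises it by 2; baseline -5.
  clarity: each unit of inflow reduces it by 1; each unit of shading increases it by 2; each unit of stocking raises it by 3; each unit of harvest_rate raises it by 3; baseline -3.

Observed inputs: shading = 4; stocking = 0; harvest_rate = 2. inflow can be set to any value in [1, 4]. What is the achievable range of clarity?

7 to 10

Intervening on inflow fixes its value directly, overriding its dependence on shading.
Substituting into the clarity equation gives clarity = -inflow + 11.
Linear in inflow, so extremes are at the endpoints: inflow = 1 gives clarity = 10; inflow = 4 gives clarity = 7.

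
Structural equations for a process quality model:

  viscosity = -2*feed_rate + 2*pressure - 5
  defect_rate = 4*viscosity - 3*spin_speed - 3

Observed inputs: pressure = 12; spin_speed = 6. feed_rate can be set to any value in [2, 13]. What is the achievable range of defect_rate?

-49 to 39

Substituting into the viscosity equation gives viscosity = -2*feed_rate + 19.
Substituting into the defect_rate equation gives defect_rate = -8*feed_rate + 55.
Linear in feed_rate, so extremes are at the endpoints: feed_rate = 2 gives defect_rate = 39; feed_rate = 13 gives defect_rate = -49.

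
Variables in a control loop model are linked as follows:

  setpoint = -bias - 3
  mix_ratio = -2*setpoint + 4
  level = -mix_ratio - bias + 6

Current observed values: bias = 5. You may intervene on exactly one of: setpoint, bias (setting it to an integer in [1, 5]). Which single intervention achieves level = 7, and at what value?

Intervening on setpoint: with other inputs at their observed values, level = 2*setpoint - 3. Solving for 7 gives setpoint = 5, within [1, 5].
Intervening on bias: level = -3*bias - 4. Reaching 7 requires bias = -11/3, not an integer.

set setpoint = 5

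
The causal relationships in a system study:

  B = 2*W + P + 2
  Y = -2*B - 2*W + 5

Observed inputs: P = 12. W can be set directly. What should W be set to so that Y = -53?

Substituting into the B equation gives B = 2*W + 14.
This gives Y = -6*W - 23.
Solve -6*W - 23 = -53: W = (-53 + 23) / -6 = 5.

W = 5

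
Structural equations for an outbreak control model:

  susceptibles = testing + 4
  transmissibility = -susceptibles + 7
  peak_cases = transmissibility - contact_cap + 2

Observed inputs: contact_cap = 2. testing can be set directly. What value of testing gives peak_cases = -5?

testing = 8

Substituting into the transmissibility equation gives transmissibility = -testing + 3.
This gives peak_cases = -testing + 3.
Solve -testing + 3 = -5: testing = (-5 - 3) / -1 = 8.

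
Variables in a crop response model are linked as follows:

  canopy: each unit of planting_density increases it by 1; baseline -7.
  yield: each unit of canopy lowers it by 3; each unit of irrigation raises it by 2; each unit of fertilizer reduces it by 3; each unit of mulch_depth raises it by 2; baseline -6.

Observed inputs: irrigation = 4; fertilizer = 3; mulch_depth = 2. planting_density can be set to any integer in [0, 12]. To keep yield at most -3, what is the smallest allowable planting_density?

Substituting into the yield equation gives yield = -3*planting_density + 18.
Require -3*planting_density + 18 ≤ -3, so planting_density ≥ 7.
The smallest integer in [0, 12] satisfying this is 7.

planting_density = 7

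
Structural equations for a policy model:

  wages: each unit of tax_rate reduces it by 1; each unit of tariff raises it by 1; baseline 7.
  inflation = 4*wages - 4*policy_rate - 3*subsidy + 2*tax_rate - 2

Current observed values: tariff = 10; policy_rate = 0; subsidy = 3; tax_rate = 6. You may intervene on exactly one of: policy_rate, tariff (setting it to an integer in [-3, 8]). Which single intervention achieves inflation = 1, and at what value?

Intervening on policy_rate: inflation = -4*policy_rate + 45. Reaching 1 requires policy_rate = 11, outside [-3, 8].
Intervening on tariff: with other inputs at their observed values, inflation = 4*tariff + 5. Solving for 1 gives tariff = -1, within [-3, 8].

set tariff = -1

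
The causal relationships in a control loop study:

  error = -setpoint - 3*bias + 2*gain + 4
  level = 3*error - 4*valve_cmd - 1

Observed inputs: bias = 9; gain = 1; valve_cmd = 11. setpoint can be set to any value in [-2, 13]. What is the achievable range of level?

-147 to -102

Substituting into the error equation gives error = -setpoint - 21.
So level = -3*setpoint - 108.
Linear in setpoint, so extremes are at the endpoints: setpoint = -2 gives level = -102; setpoint = 13 gives level = -147.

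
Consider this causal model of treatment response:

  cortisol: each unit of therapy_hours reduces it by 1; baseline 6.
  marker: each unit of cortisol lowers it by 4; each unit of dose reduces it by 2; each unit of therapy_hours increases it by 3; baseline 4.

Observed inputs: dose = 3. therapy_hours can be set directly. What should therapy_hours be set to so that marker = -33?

Substituting into the marker equation gives marker = 7*therapy_hours - 26.
Solve 7*therapy_hours - 26 = -33: therapy_hours = (-33 + 26) / 7 = -1.

therapy_hours = -1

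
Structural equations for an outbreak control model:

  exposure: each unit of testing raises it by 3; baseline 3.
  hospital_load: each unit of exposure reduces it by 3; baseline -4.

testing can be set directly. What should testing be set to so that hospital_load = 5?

testing = -2

Substituting into the hospital_load equation gives hospital_load = -9*testing - 13.
Solve -9*testing - 13 = 5: testing = (5 + 13) / -9 = -2.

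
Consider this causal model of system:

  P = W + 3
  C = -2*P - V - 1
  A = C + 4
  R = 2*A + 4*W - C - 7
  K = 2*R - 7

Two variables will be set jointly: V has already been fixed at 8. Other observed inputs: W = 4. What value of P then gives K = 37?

P = -7

With V held at 8:
Intervening on P fixes its value directly, overriding its dependence on W.
Substituting into the C equation gives C = -2*P - 9.
Substituting into the A equation gives A = -2*P - 5.
So R = -2*P + 8.
This gives K = -4*P + 9.
Solve -4*P + 9 = 37: P = (37 - 9) / -4 = -7.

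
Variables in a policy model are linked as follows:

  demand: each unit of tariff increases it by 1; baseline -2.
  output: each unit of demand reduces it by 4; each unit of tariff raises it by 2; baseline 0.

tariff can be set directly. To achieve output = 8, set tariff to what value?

Substituting into the output equation gives output = -2*tariff + 8.
Solve -2*tariff + 8 = 8: tariff = (8 - 8) / -2 = 0.

tariff = 0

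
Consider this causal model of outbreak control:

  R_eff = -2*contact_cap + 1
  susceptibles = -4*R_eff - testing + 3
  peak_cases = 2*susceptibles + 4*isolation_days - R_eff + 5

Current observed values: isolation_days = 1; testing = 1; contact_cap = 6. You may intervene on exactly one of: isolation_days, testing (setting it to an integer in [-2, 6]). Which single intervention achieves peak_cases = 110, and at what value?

set testing = 2

Intervening on isolation_days: peak_cases = 4*isolation_days + 108. Reaching 110 requires isolation_days = 1/2, not an integer.
Intervening on testing: with other inputs at their observed values, peak_cases = -2*testing + 114. Solving for 110 gives testing = 2, within [-2, 6].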